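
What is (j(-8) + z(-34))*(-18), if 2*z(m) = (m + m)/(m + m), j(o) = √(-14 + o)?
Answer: -9 - 18*I*√22 ≈ -9.0 - 84.427*I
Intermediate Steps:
z(m) = ½ (z(m) = ((m + m)/(m + m))/2 = ((2*m)/((2*m)))/2 = ((2*m)*(1/(2*m)))/2 = (½)*1 = ½)
(j(-8) + z(-34))*(-18) = (√(-14 - 8) + ½)*(-18) = (√(-22) + ½)*(-18) = (I*√22 + ½)*(-18) = (½ + I*√22)*(-18) = -9 - 18*I*√22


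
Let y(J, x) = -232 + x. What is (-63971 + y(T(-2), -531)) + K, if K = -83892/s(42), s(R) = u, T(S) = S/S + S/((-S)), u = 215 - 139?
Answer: -1250919/19 ≈ -65838.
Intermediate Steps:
u = 76
T(S) = 0 (T(S) = 1 + S*(-1/S) = 1 - 1 = 0)
s(R) = 76
K = -20973/19 (K = -83892/76 = -83892*1/76 = -20973/19 ≈ -1103.8)
(-63971 + y(T(-2), -531)) + K = (-63971 + (-232 - 531)) - 20973/19 = (-63971 - 763) - 20973/19 = -64734 - 20973/19 = -1250919/19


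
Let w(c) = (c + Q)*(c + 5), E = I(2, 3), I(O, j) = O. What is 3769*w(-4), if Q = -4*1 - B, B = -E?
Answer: -22614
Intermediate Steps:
E = 2
B = -2 (B = -1*2 = -2)
Q = -2 (Q = -4*1 - 1*(-2) = -4 + 2 = -2)
w(c) = (-2 + c)*(5 + c) (w(c) = (c - 2)*(c + 5) = (-2 + c)*(5 + c))
3769*w(-4) = 3769*(-10 + (-4)**2 + 3*(-4)) = 3769*(-10 + 16 - 12) = 3769*(-6) = -22614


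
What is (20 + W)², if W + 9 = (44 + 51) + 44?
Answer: 22500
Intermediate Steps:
W = 130 (W = -9 + ((44 + 51) + 44) = -9 + (95 + 44) = -9 + 139 = 130)
(20 + W)² = (20 + 130)² = 150² = 22500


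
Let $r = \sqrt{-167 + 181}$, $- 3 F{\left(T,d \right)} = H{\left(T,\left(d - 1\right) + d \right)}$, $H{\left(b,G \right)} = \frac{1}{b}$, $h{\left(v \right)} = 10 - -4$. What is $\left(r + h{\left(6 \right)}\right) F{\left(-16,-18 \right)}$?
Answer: $\frac{7}{24} + \frac{\sqrt{14}}{48} \approx 0.36962$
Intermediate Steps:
$h{\left(v \right)} = 14$ ($h{\left(v \right)} = 10 + 4 = 14$)
$F{\left(T,d \right)} = - \frac{1}{3 T}$
$r = \sqrt{14} \approx 3.7417$
$\left(r + h{\left(6 \right)}\right) F{\left(-16,-18 \right)} = \left(\sqrt{14} + 14\right) \left(- \frac{1}{3 \left(-16\right)}\right) = \left(14 + \sqrt{14}\right) \left(\left(- \frac{1}{3}\right) \left(- \frac{1}{16}\right)\right) = \left(14 + \sqrt{14}\right) \frac{1}{48} = \frac{7}{24} + \frac{\sqrt{14}}{48}$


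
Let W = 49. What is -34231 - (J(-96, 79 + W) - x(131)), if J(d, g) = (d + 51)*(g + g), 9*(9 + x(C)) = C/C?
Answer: -204479/9 ≈ -22720.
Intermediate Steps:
x(C) = -80/9 (x(C) = -9 + (C/C)/9 = -9 + (⅑)*1 = -9 + ⅑ = -80/9)
J(d, g) = 2*g*(51 + d) (J(d, g) = (51 + d)*(2*g) = 2*g*(51 + d))
-34231 - (J(-96, 79 + W) - x(131)) = -34231 - (2*(79 + 49)*(51 - 96) - 1*(-80/9)) = -34231 - (2*128*(-45) + 80/9) = -34231 - (-11520 + 80/9) = -34231 - 1*(-103600/9) = -34231 + 103600/9 = -204479/9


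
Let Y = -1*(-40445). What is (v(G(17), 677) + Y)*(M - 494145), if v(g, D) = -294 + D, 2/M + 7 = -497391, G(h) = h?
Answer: -5017490402410768/248699 ≈ -2.0175e+10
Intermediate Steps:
Y = 40445
M = -1/248699 (M = 2/(-7 - 497391) = 2/(-497398) = 2*(-1/497398) = -1/248699 ≈ -4.0209e-6)
(v(G(17), 677) + Y)*(M - 494145) = ((-294 + 677) + 40445)*(-1/248699 - 494145) = (383 + 40445)*(-122893367356/248699) = 40828*(-122893367356/248699) = -5017490402410768/248699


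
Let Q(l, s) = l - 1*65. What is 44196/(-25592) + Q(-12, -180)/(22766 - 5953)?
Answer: -186259483/107569574 ≈ -1.7315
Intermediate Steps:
Q(l, s) = -65 + l (Q(l, s) = l - 65 = -65 + l)
44196/(-25592) + Q(-12, -180)/(22766 - 5953) = 44196/(-25592) + (-65 - 12)/(22766 - 5953) = 44196*(-1/25592) - 77/16813 = -11049/6398 - 77*1/16813 = -11049/6398 - 77/16813 = -186259483/107569574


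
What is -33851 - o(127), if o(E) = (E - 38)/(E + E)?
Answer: -8598243/254 ≈ -33851.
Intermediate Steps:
o(E) = (-38 + E)/(2*E) (o(E) = (-38 + E)/((2*E)) = (-38 + E)*(1/(2*E)) = (-38 + E)/(2*E))
-33851 - o(127) = -33851 - (-38 + 127)/(2*127) = -33851 - 89/(2*127) = -33851 - 1*89/254 = -33851 - 89/254 = -8598243/254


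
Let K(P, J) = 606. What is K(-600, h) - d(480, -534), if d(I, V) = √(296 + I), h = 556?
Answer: 606 - 2*√194 ≈ 578.14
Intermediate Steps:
K(-600, h) - d(480, -534) = 606 - √(296 + 480) = 606 - √776 = 606 - 2*√194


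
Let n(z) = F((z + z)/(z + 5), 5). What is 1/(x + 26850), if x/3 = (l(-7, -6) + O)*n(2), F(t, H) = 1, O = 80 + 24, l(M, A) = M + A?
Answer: 1/27123 ≈ 3.6869e-5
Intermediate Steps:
l(M, A) = A + M
O = 104
n(z) = 1
x = 273 (x = 3*(((-6 - 7) + 104)*1) = 3*((-13 + 104)*1) = 3*(91*1) = 3*91 = 273)
1/(x + 26850) = 1/(273 + 26850) = 1/27123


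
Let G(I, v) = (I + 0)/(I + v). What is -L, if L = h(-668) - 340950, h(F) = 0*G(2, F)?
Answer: 340950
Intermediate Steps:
G(I, v) = I/(I + v)
h(F) = 0 (h(F) = 0*(2/(2 + F)) = 0)
L = -340950 (L = 0 - 340950 = -340950)
-L = -1*(-340950) = 340950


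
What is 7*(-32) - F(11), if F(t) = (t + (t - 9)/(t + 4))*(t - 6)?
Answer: -839/3 ≈ -279.67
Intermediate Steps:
F(t) = (-6 + t)*(t + (-9 + t)/(4 + t)) (F(t) = (t + (-9 + t)/(4 + t))*(-6 + t) = (-6 + t)*(t + (-9 + t)/(4 + t)))
7*(-32) - F(11) = 7*(-32) - (54 + 11**3 - 1*11**2 - 39*11)/(4 + 11) = -224 - (54 + 1331 - 1*121 - 429)/15 = -224 - (54 + 1331 - 121 - 429)/15 = -224 - 835/15 = -224 - 1*167/3 = -224 - 167/3 = -839/3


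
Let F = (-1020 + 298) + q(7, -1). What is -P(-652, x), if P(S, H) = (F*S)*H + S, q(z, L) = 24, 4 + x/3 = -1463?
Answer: 2002878148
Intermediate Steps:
x = -4401 (x = -12 + 3*(-1463) = -12 - 4389 = -4401)
F = -698 (F = (-1020 + 298) + 24 = -722 + 24 = -698)
P(S, H) = S - 698*H*S (P(S, H) = (-698*S)*H + S = -698*H*S + S = S - 698*H*S)
-P(-652, x) = -(-652)*(1 - 698*(-4401)) = -(-652)*(1 + 3071898) = -(-652)*3071899 = -1*(-2002878148) = 2002878148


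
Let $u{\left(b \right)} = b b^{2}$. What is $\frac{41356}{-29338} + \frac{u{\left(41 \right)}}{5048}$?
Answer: $\frac{906619605}{74049112} \approx 12.243$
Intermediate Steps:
$u{\left(b \right)} = b^{3}$
$\frac{41356}{-29338} + \frac{u{\left(41 \right)}}{5048} = \frac{41356}{-29338} + \frac{41^{3}}{5048} = 41356 \left(- \frac{1}{29338}\right) + 68921 \cdot \frac{1}{5048} = - \frac{20678}{14669} + \frac{68921}{5048} = \frac{906619605}{74049112}$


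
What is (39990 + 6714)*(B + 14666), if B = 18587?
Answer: 1553048112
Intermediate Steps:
(39990 + 6714)*(B + 14666) = (39990 + 6714)*(18587 + 14666) = 46704*33253 = 1553048112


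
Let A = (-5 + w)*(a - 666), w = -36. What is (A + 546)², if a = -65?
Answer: 931287289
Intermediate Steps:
A = 29971 (A = (-5 - 36)*(-65 - 666) = -41*(-731) = 29971)
(A + 546)² = (29971 + 546)² = 30517² = 931287289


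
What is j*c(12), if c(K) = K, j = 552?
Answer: 6624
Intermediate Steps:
j*c(12) = 552*12 = 6624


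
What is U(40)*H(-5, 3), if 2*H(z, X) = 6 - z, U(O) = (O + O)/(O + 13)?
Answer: 440/53 ≈ 8.3019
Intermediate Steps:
U(O) = 2*O/(13 + O) (U(O) = (2*O)/(13 + O) = 2*O/(13 + O))
H(z, X) = 3 - z/2 (H(z, X) = (6 - z)/2 = 3 - z/2)
U(40)*H(-5, 3) = (2*40/(13 + 40))*(3 - ½*(-5)) = (2*40/53)*(3 + 5/2) = (2*40*(1/53))*(11/2) = (80/53)*(11/2) = 440/53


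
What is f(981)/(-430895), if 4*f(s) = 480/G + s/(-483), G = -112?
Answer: 1017/277496380 ≈ 3.6649e-6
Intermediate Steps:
f(s) = -15/14 - s/1932 (f(s) = (480/(-112) + s/(-483))/4 = (480*(-1/112) + s*(-1/483))/4 = (-30/7 - s/483)/4 = -15/14 - s/1932)
f(981)/(-430895) = (-15/14 - 1/1932*981)/(-430895) = (-15/14 - 327/644)*(-1/430895) = -1017/644*(-1/430895) = 1017/277496380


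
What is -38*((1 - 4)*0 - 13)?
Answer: 494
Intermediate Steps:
-38*((1 - 4)*0 - 13) = -38*(-3*0 - 13) = -38*(0 - 13) = -38*(-13) = 494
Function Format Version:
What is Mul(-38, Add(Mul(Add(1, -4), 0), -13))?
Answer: 494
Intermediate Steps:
Mul(-38, Add(Mul(Add(1, -4), 0), -13)) = Mul(-38, Add(Mul(-3, 0), -13)) = Mul(-38, Add(0, -13)) = Mul(-38, -13) = 494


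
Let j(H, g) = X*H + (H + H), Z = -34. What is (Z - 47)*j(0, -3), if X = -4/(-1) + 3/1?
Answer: 0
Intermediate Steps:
X = 7 (X = -4*(-1) + 3*1 = 4 + 3 = 7)
j(H, g) = 9*H (j(H, g) = 7*H + (H + H) = 7*H + 2*H = 9*H)
(Z - 47)*j(0, -3) = (-34 - 47)*(9*0) = -81*0 = 0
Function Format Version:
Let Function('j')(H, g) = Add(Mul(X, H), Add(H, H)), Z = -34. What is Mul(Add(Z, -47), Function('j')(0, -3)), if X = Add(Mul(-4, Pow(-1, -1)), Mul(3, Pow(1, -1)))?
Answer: 0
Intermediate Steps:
X = 7 (X = Add(Mul(-4, -1), Mul(3, 1)) = Add(4, 3) = 7)
Function('j')(H, g) = Mul(9, H) (Function('j')(H, g) = Add(Mul(7, H), Add(H, H)) = Add(Mul(7, H), Mul(2, H)) = Mul(9, H))
Mul(Add(Z, -47), Function('j')(0, -3)) = Mul(Add(-34, -47), Mul(9, 0)) = Mul(-81, 0) = 0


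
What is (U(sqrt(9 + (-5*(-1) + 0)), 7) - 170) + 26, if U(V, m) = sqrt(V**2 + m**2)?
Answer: -144 + 3*sqrt(7) ≈ -136.06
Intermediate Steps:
(U(sqrt(9 + (-5*(-1) + 0)), 7) - 170) + 26 = (sqrt((sqrt(9 + (-5*(-1) + 0)))**2 + 7**2) - 170) + 26 = (sqrt((sqrt(9 + (5 + 0)))**2 + 49) - 170) + 26 = (sqrt((sqrt(9 + 5))**2 + 49) - 170) + 26 = (sqrt((sqrt(14))**2 + 49) - 170) + 26 = (sqrt(14 + 49) - 170) + 26 = (sqrt(63) - 170) + 26 = (3*sqrt(7) - 170) + 26 = (-170 + 3*sqrt(7)) + 26 = -144 + 3*sqrt(7)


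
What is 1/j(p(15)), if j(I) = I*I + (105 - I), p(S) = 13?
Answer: 1/261 ≈ 0.0038314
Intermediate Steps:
j(I) = 105 + I² - I (j(I) = I² + (105 - I) = 105 + I² - I)
1/j(p(15)) = 1/(105 + 13² - 1*13) = 1/(105 + 169 - 13) = 1/261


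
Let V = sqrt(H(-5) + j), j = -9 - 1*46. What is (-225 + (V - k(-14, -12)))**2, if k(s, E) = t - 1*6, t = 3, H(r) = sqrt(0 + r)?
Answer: (222 - sqrt(-55 + I*sqrt(5)))**2 ≈ 49162.0 - 3291.2*I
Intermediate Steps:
H(r) = sqrt(r)
j = -55 (j = -9 - 46 = -55)
V = sqrt(-55 + I*sqrt(5)) (V = sqrt(sqrt(-5) - 55) = sqrt(I*sqrt(5) - 55) = sqrt(-55 + I*sqrt(5)) ≈ 0.15072 + 7.4177*I)
k(s, E) = -3 (k(s, E) = 3 - 1*6 = 3 - 6 = -3)
(-225 + (V - k(-14, -12)))**2 = (-225 + (sqrt(-55 + I*sqrt(5)) - 1*(-3)))**2 = (-225 + (sqrt(-55 + I*sqrt(5)) + 3))**2 = (-225 + (3 + sqrt(-55 + I*sqrt(5))))**2 = (-222 + sqrt(-55 + I*sqrt(5)))**2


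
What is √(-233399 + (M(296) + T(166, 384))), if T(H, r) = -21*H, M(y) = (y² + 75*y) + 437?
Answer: 2*I*√31658 ≈ 355.85*I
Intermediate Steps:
M(y) = 437 + y² + 75*y
√(-233399 + (M(296) + T(166, 384))) = √(-233399 + ((437 + 296² + 75*296) - 21*166)) = √(-233399 + ((437 + 87616 + 22200) - 3486)) = √(-233399 + (110253 - 3486)) = √(-233399 + 106767) = √(-126632) = 2*I*√31658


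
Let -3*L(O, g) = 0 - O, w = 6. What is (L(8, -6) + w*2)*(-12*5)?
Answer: -880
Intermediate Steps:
L(O, g) = O/3 (L(O, g) = -(0 - O)/3 = -(-1)*O/3 = O/3)
(L(8, -6) + w*2)*(-12*5) = ((⅓)*8 + 6*2)*(-12*5) = (8/3 + 12)*(-60) = (44/3)*(-60) = -880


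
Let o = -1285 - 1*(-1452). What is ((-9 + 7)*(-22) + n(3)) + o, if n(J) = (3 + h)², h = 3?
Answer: 247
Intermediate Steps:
n(J) = 36 (n(J) = (3 + 3)² = 6² = 36)
o = 167 (o = -1285 + 1452 = 167)
((-9 + 7)*(-22) + n(3)) + o = ((-9 + 7)*(-22) + 36) + 167 = (-2*(-22) + 36) + 167 = (44 + 36) + 167 = 80 + 167 = 247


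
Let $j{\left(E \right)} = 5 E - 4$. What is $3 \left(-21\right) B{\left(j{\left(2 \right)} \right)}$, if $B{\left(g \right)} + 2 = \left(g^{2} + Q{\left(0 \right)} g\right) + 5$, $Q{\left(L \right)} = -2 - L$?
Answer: $-1701$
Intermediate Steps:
$j{\left(E \right)} = -4 + 5 E$
$B{\left(g \right)} = 3 + g^{2} - 2 g$ ($B{\left(g \right)} = -2 + \left(\left(g^{2} + \left(-2 - 0\right) g\right) + 5\right) = -2 + \left(\left(g^{2} + \left(-2 + 0\right) g\right) + 5\right) = -2 + \left(\left(g^{2} - 2 g\right) + 5\right) = -2 + \left(5 + g^{2} - 2 g\right) = 3 + g^{2} - 2 g$)
$3 \left(-21\right) B{\left(j{\left(2 \right)} \right)} = 3 \left(-21\right) \left(3 + \left(-4 + 5 \cdot 2\right)^{2} - 2 \left(-4 + 5 \cdot 2\right)\right) = - 63 \left(3 + \left(-4 + 10\right)^{2} - 2 \left(-4 + 10\right)\right) = - 63 \left(3 + 6^{2} - 12\right) = - 63 \left(3 + 36 - 12\right) = \left(-63\right) 27 = -1701$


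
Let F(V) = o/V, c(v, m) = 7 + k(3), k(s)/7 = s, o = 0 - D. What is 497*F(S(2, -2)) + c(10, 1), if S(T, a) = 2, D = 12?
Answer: -2954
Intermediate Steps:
o = -12 (o = 0 - 1*12 = 0 - 12 = -12)
k(s) = 7*s
c(v, m) = 28 (c(v, m) = 7 + 7*3 = 7 + 21 = 28)
F(V) = -12/V
497*F(S(2, -2)) + c(10, 1) = 497*(-12/2) + 28 = 497*(-12*½) + 28 = 497*(-6) + 28 = -2982 + 28 = -2954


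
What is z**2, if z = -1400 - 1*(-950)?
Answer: 202500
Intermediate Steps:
z = -450 (z = -1400 + 950 = -450)
z**2 = (-450)**2 = 202500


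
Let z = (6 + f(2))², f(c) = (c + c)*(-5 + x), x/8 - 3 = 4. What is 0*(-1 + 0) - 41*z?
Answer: -1808100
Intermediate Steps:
x = 56 (x = 24 + 8*4 = 24 + 32 = 56)
f(c) = 102*c (f(c) = (c + c)*(-5 + 56) = (2*c)*51 = 102*c)
z = 44100 (z = (6 + 102*2)² = (6 + 204)² = 210² = 44100)
0*(-1 + 0) - 41*z = 0*(-1 + 0) - 41*44100 = 0*(-1) - 1808100 = 0 - 1808100 = -1808100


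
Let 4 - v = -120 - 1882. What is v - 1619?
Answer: 387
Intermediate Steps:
v = 2006 (v = 4 - (-120 - 1882) = 4 - 1*(-2002) = 4 + 2002 = 2006)
v - 1619 = 2006 - 1619 = 387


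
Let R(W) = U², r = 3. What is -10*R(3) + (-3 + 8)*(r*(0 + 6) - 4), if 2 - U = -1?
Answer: -20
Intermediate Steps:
U = 3 (U = 2 - 1*(-1) = 2 + 1 = 3)
R(W) = 9 (R(W) = 3² = 9)
-10*R(3) + (-3 + 8)*(r*(0 + 6) - 4) = -10*9 + (-3 + 8)*(3*(0 + 6) - 4) = -90 + 5*(3*6 - 4) = -90 + 5*(18 - 4) = -90 + 5*14 = -90 + 70 = -20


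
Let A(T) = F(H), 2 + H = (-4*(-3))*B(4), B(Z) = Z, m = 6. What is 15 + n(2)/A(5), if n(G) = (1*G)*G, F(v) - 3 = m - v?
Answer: 551/37 ≈ 14.892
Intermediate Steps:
H = 46 (H = -2 - 4*(-3)*4 = -2 + 12*4 = -2 + 48 = 46)
F(v) = 9 - v (F(v) = 3 + (6 - v) = 9 - v)
A(T) = -37 (A(T) = 9 - 1*46 = 9 - 46 = -37)
n(G) = G**2 (n(G) = G*G = G**2)
15 + n(2)/A(5) = 15 + 2**2/(-37) = 15 + 4*(-1/37) = 15 - 4/37 = 551/37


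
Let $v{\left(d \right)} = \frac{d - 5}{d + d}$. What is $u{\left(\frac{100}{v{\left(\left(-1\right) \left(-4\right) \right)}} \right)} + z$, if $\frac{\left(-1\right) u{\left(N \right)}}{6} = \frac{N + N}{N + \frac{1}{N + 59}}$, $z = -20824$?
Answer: $- \frac{12351601624}{592801} \approx -20836.0$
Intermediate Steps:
$v{\left(d \right)} = \frac{-5 + d}{2 d}$
$u{\left(N \right)} = - \frac{12 N}{N + \frac{1}{59 + N}}$ ($u{\left(N \right)} = - 6 \frac{N + N}{N + \frac{1}{N + 59}} = - 6 \frac{2 N}{N + \frac{1}{59 + N}} = - \frac{12 N}{N + \frac{1}{59 + N}}$)
$u{\left(\frac{100}{v{\left(\left(-1\right) \left(-4\right) \right)}} \right)} + z = - \frac{12 \frac{100}{\frac{1}{2} \frac{1}{\left(-1\right) \left(-4\right)} \left(-5 - -4\right)} \left(59 + \frac{100}{\frac{1}{2} \frac{1}{\left(-1\right) \left(-4\right)} \left(-5 - -4\right)}\right)}{1 + \left(\frac{100}{\frac{1}{2} \frac{1}{\left(-1\right) \left(-4\right)} \left(-5 - -4\right)}\right)^{2} + 59 \frac{100}{\frac{1}{2} \frac{1}{\left(-1\right) \left(-4\right)} \left(-5 - -4\right)}} - 20824 = - \frac{12 \frac{100}{\frac{1}{2} \cdot \frac{1}{4} \left(-5 + 4\right)} \left(59 + \frac{100}{\frac{1}{2} \cdot \frac{1}{4} \left(-5 + 4\right)}\right)}{1 + \left(\frac{100}{\frac{1}{2} \cdot \frac{1}{4} \left(-5 + 4\right)}\right)^{2} + 59 \frac{100}{\frac{1}{2} \cdot \frac{1}{4} \left(-5 + 4\right)}} - 20824 = - \frac{12 \frac{100}{\frac{1}{2} \cdot \frac{1}{4} \left(-1\right)} \left(59 + \frac{100}{\frac{1}{2} \cdot \frac{1}{4} \left(-1\right)}\right)}{1 + \left(\frac{100}{\frac{1}{2} \cdot \frac{1}{4} \left(-1\right)}\right)^{2} + 59 \frac{100}{\frac{1}{2} \cdot \frac{1}{4} \left(-1\right)}} - 20824 = - \frac{12 \frac{100}{- \frac{1}{8}} \left(59 + \frac{100}{- \frac{1}{8}}\right)}{1 + \left(\frac{100}{- \frac{1}{8}}\right)^{2} + 59 \frac{100}{- \frac{1}{8}}} - 20824 = - \frac{12 \cdot 100 \left(-8\right) \left(59 + 100 \left(-8\right)\right)}{1 + \left(100 \left(-8\right)\right)^{2} + 59 \cdot 100 \left(-8\right)} - 20824 = \left(-12\right) \left(-800\right) \frac{1}{1 + \left(-800\right)^{2} + 59 \left(-800\right)} \left(59 - 800\right) - 20824 = \left(-12\right) \left(-800\right) \frac{1}{1 + 640000 - 47200} \left(-741\right) - 20824 = \left(-12\right) \left(-800\right) \frac{1}{592801} \left(-741\right) - 20824 = - \frac{7113600}{592801} - 20824 = - \frac{12351601624}{592801}$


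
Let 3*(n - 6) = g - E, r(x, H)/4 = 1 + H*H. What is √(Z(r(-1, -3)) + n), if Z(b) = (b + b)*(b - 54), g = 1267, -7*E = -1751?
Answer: 2*I*√85449/21 ≈ 27.84*I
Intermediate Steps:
E = 1751/7 (E = -⅐*(-1751) = 1751/7 ≈ 250.14)
r(x, H) = 4 + 4*H² (r(x, H) = 4*(1 + H*H) = 4*(1 + H²) = 4 + 4*H²)
n = 7244/21 (n = 6 + (1267 - 1*1751/7)/3 = 6 + (1267 - 1751/7)/3 = 6 + (⅓)*(7118/7) = 6 + 7118/21 = 7244/21 ≈ 344.95)
Z(b) = 2*b*(-54 + b) (Z(b) = (2*b)*(-54 + b) = 2*b*(-54 + b))
√(Z(r(-1, -3)) + n) = √(2*(4 + 4*(-3)²)*(-54 + (4 + 4*(-3)²)) + 7244/21) = √(2*(4 + 4*9)*(-54 + (4 + 4*9)) + 7244/21) = √(2*(4 + 36)*(-54 + (4 + 36)) + 7244/21) = √(2*40*(-54 + 40) + 7244/21) = √(2*40*(-14) + 7244/21) = √(-1120 + 7244/21) = √(-16276/21) = 2*I*√85449/21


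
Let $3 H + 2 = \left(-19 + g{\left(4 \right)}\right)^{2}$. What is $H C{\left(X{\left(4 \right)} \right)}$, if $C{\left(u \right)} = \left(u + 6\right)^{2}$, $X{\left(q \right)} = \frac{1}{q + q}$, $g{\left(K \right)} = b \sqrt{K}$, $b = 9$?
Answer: $- \frac{2401}{192} \approx -12.505$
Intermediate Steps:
$g{\left(K \right)} = 9 \sqrt{K}$
$X{\left(q \right)} = \frac{1}{2 q}$
$H = - \frac{1}{3}$ ($H = - \frac{2}{3} + \frac{\left(-19 + 9 \sqrt{4}\right)^{2}}{3} = - \frac{2}{3} + \frac{\left(-19 + 9 \cdot 2\right)^{2}}{3} = - \frac{2}{3} + \frac{\left(-19 + 18\right)^{2}}{3} = - \frac{2}{3} + \frac{\left(-1\right)^{2}}{3} = - \frac{2}{3} + \frac{1}{3} \cdot 1 = - \frac{2}{3} + \frac{1}{3} = - \frac{1}{3} \approx -0.33333$)
$C{\left(u \right)} = \left(6 + u\right)^{2}$
$H C{\left(X{\left(4 \right)} \right)} = - \frac{\left(6 + \frac{1}{2 \cdot 4}\right)^{2}}{3} = - \frac{\left(6 + \frac{1}{2} \cdot \frac{1}{4}\right)^{2}}{3} = - \frac{\left(6 + \frac{1}{8}\right)^{2}}{3} = - \frac{\left(\frac{49}{8}\right)^{2}}{3} = \left(- \frac{1}{3}\right) \frac{2401}{64} = - \frac{2401}{192}$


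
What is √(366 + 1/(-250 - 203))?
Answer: √75106041/453 ≈ 19.131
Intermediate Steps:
√(366 + 1/(-250 - 203)) = √(366 + 1/(-453)) = √(366 - 1/453) = √(165797/453) = √75106041/453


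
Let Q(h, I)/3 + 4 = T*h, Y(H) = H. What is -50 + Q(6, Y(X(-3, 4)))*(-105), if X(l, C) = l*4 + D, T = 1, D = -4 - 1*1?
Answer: -680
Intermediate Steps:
D = -5 (D = -4 - 1 = -5)
X(l, C) = -5 + 4*l (X(l, C) = l*4 - 5 = 4*l - 5 = -5 + 4*l)
Q(h, I) = -12 + 3*h (Q(h, I) = -12 + 3*(1*h) = -12 + 3*h)
-50 + Q(6, Y(X(-3, 4)))*(-105) = -50 + (-12 + 3*6)*(-105) = -50 + (-12 + 18)*(-105) = -50 + 6*(-105) = -50 - 630 = -680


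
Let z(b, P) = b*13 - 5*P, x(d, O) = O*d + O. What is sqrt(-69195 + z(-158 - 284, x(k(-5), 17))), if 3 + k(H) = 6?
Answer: I*sqrt(75281) ≈ 274.37*I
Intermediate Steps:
k(H) = 3 (k(H) = -3 + 6 = 3)
x(d, O) = O + O*d
z(b, P) = -5*P + 13*b (z(b, P) = 13*b - 5*P = -5*P + 13*b)
sqrt(-69195 + z(-158 - 284, x(k(-5), 17))) = sqrt(-69195 + (-85*(1 + 3) + 13*(-158 - 284))) = sqrt(-69195 + (-85*4 + 13*(-442))) = sqrt(-69195 + (-5*68 - 5746)) = sqrt(-69195 + (-340 - 5746)) = sqrt(-69195 - 6086) = sqrt(-75281) = I*sqrt(75281)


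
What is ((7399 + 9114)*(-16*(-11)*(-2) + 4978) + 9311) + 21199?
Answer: 76419648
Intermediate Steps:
((7399 + 9114)*(-16*(-11)*(-2) + 4978) + 9311) + 21199 = (16513*(176*(-2) + 4978) + 9311) + 21199 = (16513*(-352 + 4978) + 9311) + 21199 = (16513*4626 + 9311) + 21199 = (76389138 + 9311) + 21199 = 76398449 + 21199 = 76419648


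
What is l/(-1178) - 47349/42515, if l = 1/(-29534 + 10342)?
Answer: -1070474482909/961186602640 ≈ -1.1137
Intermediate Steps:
l = -1/19192 (l = 1/(-19192) = -1/19192 ≈ -5.2105e-5)
l/(-1178) - 47349/42515 = -1/19192/(-1178) - 47349/42515 = -1/19192*(-1/1178) - 47349*1/42515 = 1/22608176 - 47349/42515 = -1070474482909/961186602640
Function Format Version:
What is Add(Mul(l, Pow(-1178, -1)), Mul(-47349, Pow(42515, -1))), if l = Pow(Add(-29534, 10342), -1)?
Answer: Rational(-1070474482909, 961186602640) ≈ -1.1137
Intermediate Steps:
l = Rational(-1, 19192) (l = Pow(-19192, -1) = Rational(-1, 19192) ≈ -5.2105e-5)
Add(Mul(l, Pow(-1178, -1)), Mul(-47349, Pow(42515, -1))) = Add(Mul(Rational(-1, 19192), Pow(-1178, -1)), Mul(-47349, Pow(42515, -1))) = Add(Mul(Rational(-1, 19192), Rational(-1, 1178)), Mul(-47349, Rational(1, 42515))) = Add(Rational(1, 22608176), Rational(-47349, 42515)) = Rational(-1070474482909, 961186602640)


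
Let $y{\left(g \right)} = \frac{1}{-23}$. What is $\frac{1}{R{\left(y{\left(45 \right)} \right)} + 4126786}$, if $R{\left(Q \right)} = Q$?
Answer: $\frac{23}{94916077} \approx 2.4232 \cdot 10^{-7}$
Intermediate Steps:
$y{\left(g \right)} = - \frac{1}{23}$
$\frac{1}{R{\left(y{\left(45 \right)} \right)} + 4126786} = \frac{1}{- \frac{1}{23} + 4126786} = \frac{1}{\frac{94916077}{23}} = \frac{23}{94916077}$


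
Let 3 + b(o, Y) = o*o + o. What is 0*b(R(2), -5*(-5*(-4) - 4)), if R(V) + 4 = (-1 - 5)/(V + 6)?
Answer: 0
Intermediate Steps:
R(V) = -4 - 6/(6 + V) (R(V) = -4 + (-1 - 5)/(V + 6) = -4 - 6/(6 + V))
b(o, Y) = -3 + o + o² (b(o, Y) = -3 + (o*o + o) = -3 + (o² + o) = -3 + (o + o²) = -3 + o + o²)
0*b(R(2), -5*(-5*(-4) - 4)) = 0*(-3 + 2*(-15 - 2*2)/(6 + 2) + (2*(-15 - 2*2)/(6 + 2))²) = 0*(-3 + 2*(-15 - 4)/8 + (2*(-15 - 4)/8)²) = 0*(-3 + 2*(⅛)*(-19) + (2*(⅛)*(-19))²) = 0*(-3 - 19/4 + (-19/4)²) = 0*(-3 - 19/4 + 361/16) = 0*(237/16) = 0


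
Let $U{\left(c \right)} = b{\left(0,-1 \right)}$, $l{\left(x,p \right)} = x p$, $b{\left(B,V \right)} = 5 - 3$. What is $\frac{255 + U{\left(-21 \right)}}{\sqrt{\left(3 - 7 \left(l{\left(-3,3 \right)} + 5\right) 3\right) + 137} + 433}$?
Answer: $\frac{111281}{187265} - \frac{1028 \sqrt{14}}{187265} \approx 0.5737$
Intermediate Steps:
$b{\left(B,V \right)} = 2$ ($b{\left(B,V \right)} = 5 - 3 = 2$)
$l{\left(x,p \right)} = p x$
$U{\left(c \right)} = 2$
$\frac{255 + U{\left(-21 \right)}}{\sqrt{\left(3 - 7 \left(l{\left(-3,3 \right)} + 5\right) 3\right) + 137} + 433} = \frac{255 + 2}{\sqrt{\left(3 - 7 \left(3 \left(-3\right) + 5\right) 3\right) + 137} + 433} = \frac{257}{\sqrt{\left(3 - 7 \left(-9 + 5\right) 3\right) + 137} + 433} = \frac{257}{\sqrt{\left(3 - 7 \left(\left(-4\right) 3\right)\right) + 137} + 433} = \frac{257}{\sqrt{\left(3 - -84\right) + 137} + 433} = \frac{257}{\sqrt{\left(3 + 84\right) + 137} + 433} = \frac{257}{\sqrt{87 + 137} + 433} = \frac{257}{\sqrt{224} + 433} = \frac{257}{4 \sqrt{14} + 433} = \frac{257}{433 + 4 \sqrt{14}}$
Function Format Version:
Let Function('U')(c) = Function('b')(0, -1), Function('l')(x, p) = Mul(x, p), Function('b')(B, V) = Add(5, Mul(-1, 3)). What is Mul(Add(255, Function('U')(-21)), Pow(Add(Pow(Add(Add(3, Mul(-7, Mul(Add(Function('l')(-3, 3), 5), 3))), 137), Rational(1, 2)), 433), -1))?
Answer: Add(Rational(111281, 187265), Mul(Rational(-1028, 187265), Pow(14, Rational(1, 2)))) ≈ 0.57370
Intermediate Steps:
Function('b')(B, V) = 2 (Function('b')(B, V) = Add(5, -3) = 2)
Function('l')(x, p) = Mul(p, x)
Function('U')(c) = 2
Mul(Add(255, Function('U')(-21)), Pow(Add(Pow(Add(Add(3, Mul(-7, Mul(Add(Function('l')(-3, 3), 5), 3))), 137), Rational(1, 2)), 433), -1)) = Mul(Add(255, 2), Pow(Add(Pow(Add(Add(3, Mul(-7, Mul(Add(Mul(3, -3), 5), 3))), 137), Rational(1, 2)), 433), -1)) = Mul(257, Pow(Add(Pow(Add(Add(3, Mul(-7, Mul(Add(-9, 5), 3))), 137), Rational(1, 2)), 433), -1)) = Mul(257, Pow(Add(Pow(Add(Add(3, Mul(-7, Mul(-4, 3))), 137), Rational(1, 2)), 433), -1)) = Mul(257, Pow(Add(Pow(Add(Add(3, Mul(-7, -12)), 137), Rational(1, 2)), 433), -1)) = Mul(257, Pow(Add(Pow(Add(Add(3, 84), 137), Rational(1, 2)), 433), -1)) = Mul(257, Pow(Add(Pow(Add(87, 137), Rational(1, 2)), 433), -1)) = Mul(257, Pow(Add(Pow(224, Rational(1, 2)), 433), -1)) = Mul(257, Pow(Add(Mul(4, Pow(14, Rational(1, 2))), 433), -1)) = Mul(257, Pow(Add(433, Mul(4, Pow(14, Rational(1, 2)))), -1))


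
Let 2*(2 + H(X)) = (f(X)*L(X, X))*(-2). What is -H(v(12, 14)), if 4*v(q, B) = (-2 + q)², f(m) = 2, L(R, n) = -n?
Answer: -48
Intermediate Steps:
v(q, B) = (-2 + q)²/4
H(X) = -2 + 2*X (H(X) = -2 + ((2*(-X))*(-2))/2 = -2 + (-2*X*(-2))/2 = -2 + (4*X)/2 = -2 + 2*X)
-H(v(12, 14)) = -(-2 + 2*((-2 + 12)²/4)) = -(-2 + 2*((¼)*10²)) = -(-2 + 2*((¼)*100)) = -(-2 + 2*25) = -(-2 + 50) = -1*48 = -48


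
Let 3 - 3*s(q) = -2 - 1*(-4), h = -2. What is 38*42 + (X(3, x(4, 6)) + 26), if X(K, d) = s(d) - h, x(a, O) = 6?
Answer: 4873/3 ≈ 1624.3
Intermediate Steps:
s(q) = ⅓ (s(q) = 1 - (-2 - 1*(-4))/3 = 1 - (-2 + 4)/3 = 1 - ⅓*2 = 1 - ⅔ = ⅓)
X(K, d) = 7/3 (X(K, d) = ⅓ - 1*(-2) = ⅓ + 2 = 7/3)
38*42 + (X(3, x(4, 6)) + 26) = 38*42 + (7/3 + 26) = 1596 + 85/3 = 4873/3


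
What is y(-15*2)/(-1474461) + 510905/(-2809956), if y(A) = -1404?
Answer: -3620117483/20015316588 ≈ -0.18087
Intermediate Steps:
y(-15*2)/(-1474461) + 510905/(-2809956) = -1404/(-1474461) + 510905/(-2809956) = -1404*(-1/1474461) + 510905*(-1/2809956) = 156/163829 - 510905/2809956 = -3620117483/20015316588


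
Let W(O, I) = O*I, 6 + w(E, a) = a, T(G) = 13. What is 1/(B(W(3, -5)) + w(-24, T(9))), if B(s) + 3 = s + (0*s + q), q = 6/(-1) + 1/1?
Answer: -1/16 ≈ -0.062500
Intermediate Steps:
w(E, a) = -6 + a
W(O, I) = I*O
q = -5 (q = 6*(-1) + 1*1 = -6 + 1 = -5)
B(s) = -8 + s (B(s) = -3 + (s + (0*s - 5)) = -3 + (s + (0 - 5)) = -3 + (s - 5) = -3 + (-5 + s) = -8 + s)
1/(B(W(3, -5)) + w(-24, T(9))) = 1/((-8 - 5*3) + (-6 + 13)) = 1/((-8 - 15) + 7) = 1/(-23 + 7) = 1/(-16) = -1/16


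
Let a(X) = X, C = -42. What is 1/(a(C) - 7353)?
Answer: -1/7395 ≈ -0.00013523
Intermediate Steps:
1/(a(C) - 7353) = 1/(-42 - 7353) = 1/(-7395) = -1/7395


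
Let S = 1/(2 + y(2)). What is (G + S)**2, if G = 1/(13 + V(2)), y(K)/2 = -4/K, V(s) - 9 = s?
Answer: 121/576 ≈ 0.21007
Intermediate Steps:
V(s) = 9 + s
y(K) = -8/K (y(K) = 2*(-4/K) = -8/K)
S = -1/2 (S = 1/(2 - 8/2) = 1/(2 - 8*1/2) = 1/(2 - 4) = 1/(-2) = -1/2 ≈ -0.50000)
G = 1/24 (G = 1/(13 + (9 + 2)) = 1/(13 + 11) = 1/24 ≈ 0.041667)
(G + S)**2 = (1/24 - 1/2)**2 = (-11/24)**2 = 121/576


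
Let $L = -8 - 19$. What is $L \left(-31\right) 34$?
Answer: $28458$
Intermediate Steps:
$L = -27$ ($L = -8 - 19 = -27$)
$L \left(-31\right) 34 = \left(-27\right) \left(-31\right) 34 = 837 \cdot 34 = 28458$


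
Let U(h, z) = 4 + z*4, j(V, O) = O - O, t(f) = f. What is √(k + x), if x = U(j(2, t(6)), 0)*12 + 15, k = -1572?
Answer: I*√1509 ≈ 38.846*I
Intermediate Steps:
j(V, O) = 0
U(h, z) = 4 + 4*z
x = 63 (x = (4 + 4*0)*12 + 15 = (4 + 0)*12 + 15 = 4*12 + 15 = 48 + 15 = 63)
√(k + x) = √(-1572 + 63) = √(-1509) = I*√1509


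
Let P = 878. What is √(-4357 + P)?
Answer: 7*I*√71 ≈ 58.983*I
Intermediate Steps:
√(-4357 + P) = √(-4357 + 878) = √(-3479) = 7*I*√71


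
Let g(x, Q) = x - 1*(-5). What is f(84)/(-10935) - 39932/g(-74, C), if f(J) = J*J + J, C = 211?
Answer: 9692528/16767 ≈ 578.07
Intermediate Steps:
g(x, Q) = 5 + x (g(x, Q) = x + 5 = 5 + x)
f(J) = J + J² (f(J) = J² + J = J + J²)
f(84)/(-10935) - 39932/g(-74, C) = (84*(1 + 84))/(-10935) - 39932/(5 - 74) = (84*85)*(-1/10935) - 39932/(-69) = 7140*(-1/10935) - 39932*(-1/69) = -476/729 + 39932/69 = 9692528/16767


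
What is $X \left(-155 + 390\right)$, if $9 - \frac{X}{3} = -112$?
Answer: $85305$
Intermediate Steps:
$X = 363$ ($X = 27 - -336 = 27 + 336 = 363$)
$X \left(-155 + 390\right) = 363 \left(-155 + 390\right) = 363 \cdot 235 = 85305$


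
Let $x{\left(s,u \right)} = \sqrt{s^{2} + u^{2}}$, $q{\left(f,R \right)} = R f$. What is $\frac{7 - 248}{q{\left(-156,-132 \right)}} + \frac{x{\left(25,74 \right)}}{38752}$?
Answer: $- \frac{241}{20592} + \frac{\sqrt{6101}}{38752} \approx -0.009688$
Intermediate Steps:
$\frac{7 - 248}{q{\left(-156,-132 \right)}} + \frac{x{\left(25,74 \right)}}{38752} = \frac{7 - 248}{\left(-132\right) \left(-156\right)} + \frac{\sqrt{25^{2} + 74^{2}}}{38752} = \frac{7 - 248}{20592} + \sqrt{625 + 5476} \cdot \frac{1}{38752} = \left(-241\right) \frac{1}{20592} + \sqrt{6101} \cdot \frac{1}{38752} = - \frac{241}{20592} + \frac{\sqrt{6101}}{38752}$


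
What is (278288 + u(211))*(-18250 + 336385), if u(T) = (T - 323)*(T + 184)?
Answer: 74458860480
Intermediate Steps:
u(T) = (-323 + T)*(184 + T)
(278288 + u(211))*(-18250 + 336385) = (278288 + (-59432 + 211² - 139*211))*(-18250 + 336385) = (278288 + (-59432 + 44521 - 29329))*318135 = (278288 - 44240)*318135 = 234048*318135 = 74458860480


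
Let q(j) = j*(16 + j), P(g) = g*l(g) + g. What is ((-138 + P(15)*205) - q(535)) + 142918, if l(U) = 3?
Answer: -139705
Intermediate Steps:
P(g) = 4*g (P(g) = g*3 + g = 3*g + g = 4*g)
((-138 + P(15)*205) - q(535)) + 142918 = ((-138 + (4*15)*205) - 535*(16 + 535)) + 142918 = ((-138 + 60*205) - 535*551) + 142918 = ((-138 + 12300) - 1*294785) + 142918 = (12162 - 294785) + 142918 = -282623 + 142918 = -139705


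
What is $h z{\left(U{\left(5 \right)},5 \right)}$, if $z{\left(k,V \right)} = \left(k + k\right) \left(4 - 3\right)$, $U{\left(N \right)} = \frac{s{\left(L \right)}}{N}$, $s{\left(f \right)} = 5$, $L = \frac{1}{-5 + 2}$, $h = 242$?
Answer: $484$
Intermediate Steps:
$L = - \frac{1}{3}$ ($L = \frac{1}{-3} = - \frac{1}{3} \approx -0.33333$)
$U{\left(N \right)} = \frac{5}{N}$
$z{\left(k,V \right)} = 2 k$ ($z{\left(k,V \right)} = 2 k 1 = 2 k$)
$h z{\left(U{\left(5 \right)},5 \right)} = 242 \cdot 2 \cdot \frac{5}{5} = 242 \cdot 2 \cdot 5 \cdot \frac{1}{5} = 242 \cdot 2 \cdot 1 = 242 \cdot 2 = 484$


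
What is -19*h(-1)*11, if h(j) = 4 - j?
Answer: -1045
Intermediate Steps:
-19*h(-1)*11 = -19*(4 - 1*(-1))*11 = -19*(4 + 1)*11 = -19*5*11 = -95*11 = -1045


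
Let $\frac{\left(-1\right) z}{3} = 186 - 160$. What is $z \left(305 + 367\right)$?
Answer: $-52416$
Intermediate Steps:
$z = -78$ ($z = - 3 \left(186 - 160\right) = \left(-3\right) 26 = -78$)
$z \left(305 + 367\right) = - 78 \left(305 + 367\right) = \left(-78\right) 672 = -52416$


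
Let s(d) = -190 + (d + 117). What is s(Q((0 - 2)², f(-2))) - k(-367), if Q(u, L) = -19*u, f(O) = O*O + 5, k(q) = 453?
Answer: -602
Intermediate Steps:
f(O) = 5 + O² (f(O) = O² + 5 = 5 + O²)
s(d) = -73 + d (s(d) = -190 + (117 + d) = -73 + d)
s(Q((0 - 2)², f(-2))) - k(-367) = (-73 - 19*(0 - 2)²) - 1*453 = (-73 - 19*(-2)²) - 453 = (-73 - 19*4) - 453 = (-73 - 76) - 453 = -149 - 453 = -602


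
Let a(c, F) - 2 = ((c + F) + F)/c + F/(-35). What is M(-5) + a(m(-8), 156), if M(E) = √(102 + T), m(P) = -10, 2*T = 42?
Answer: -1143/35 + √123 ≈ -21.567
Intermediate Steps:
T = 21 (T = (½)*42 = 21)
a(c, F) = 2 - F/35 + (c + 2*F)/c (a(c, F) = 2 + (((c + F) + F)/c + F/(-35)) = 2 + (((F + c) + F)/c + F*(-1/35)) = 2 + ((c + 2*F)/c - F/35) = 2 + (-F/35 + (c + 2*F)/c) = 2 - F/35 + (c + 2*F)/c)
M(E) = √123 (M(E) = √(102 + 21) = √123)
M(-5) + a(m(-8), 156) = √123 + (3 - 1/35*156 + 2*156/(-10)) = √123 + (3 - 156/35 + 2*156*(-⅒)) = √123 + (3 - 156/35 - 156/5) = √123 - 1143/35 = -1143/35 + √123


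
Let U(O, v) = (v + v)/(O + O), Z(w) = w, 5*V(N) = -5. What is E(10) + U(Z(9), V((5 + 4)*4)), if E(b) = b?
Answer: 89/9 ≈ 9.8889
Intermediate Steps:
V(N) = -1 (V(N) = (⅕)*(-5) = -1)
U(O, v) = v/O (U(O, v) = (2*v)/((2*O)) = (2*v)*(1/(2*O)) = v/O)
E(10) + U(Z(9), V((5 + 4)*4)) = 10 - 1/9 = 10 - 1*⅑ = 10 - ⅑ = 89/9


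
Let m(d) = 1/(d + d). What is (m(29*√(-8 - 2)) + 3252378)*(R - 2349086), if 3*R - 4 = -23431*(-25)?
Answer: -7005057382354 + 6461479*I*√10/1740 ≈ -7.0051e+12 + 11743.0*I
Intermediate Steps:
R = 585779/3 (R = 4/3 + (-23431*(-25))/3 = 4/3 + (⅓)*585775 = 4/3 + 585775/3 = 585779/3 ≈ 1.9526e+5)
m(d) = 1/(2*d)
(m(29*√(-8 - 2)) + 3252378)*(R - 2349086) = (1/(2*((29*√(-8 - 2)))) + 3252378)*(585779/3 - 2349086) = (1/(2*((29*√(-10)))) + 3252378)*(-6461479/3) = (1/(2*((29*(I*√10)))) + 3252378)*(-6461479/3) = (1/(2*((29*I*√10))) + 3252378)*(-6461479/3) = ((-I*√10/290)/2 + 3252378)*(-6461479/3) = (-I*√10/580 + 3252378)*(-6461479/3) = (3252378 - I*√10/580)*(-6461479/3) = -7005057382354 + 6461479*I*√10/1740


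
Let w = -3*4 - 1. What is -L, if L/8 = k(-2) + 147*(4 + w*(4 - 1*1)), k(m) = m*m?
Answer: 41128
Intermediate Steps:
w = -13 (w = -12 - 1 = -13)
k(m) = m²
L = -41128 (L = 8*((-2)² + 147*(4 - 13*(4 - 1*1))) = 8*(4 + 147*(4 - 13*(4 - 1))) = 8*(4 + 147*(4 - 13*3)) = 8*(4 + 147*(4 - 39)) = 8*(4 + 147*(-35)) = 8*(4 - 5145) = 8*(-5141) = -41128)
-L = -1*(-41128) = 41128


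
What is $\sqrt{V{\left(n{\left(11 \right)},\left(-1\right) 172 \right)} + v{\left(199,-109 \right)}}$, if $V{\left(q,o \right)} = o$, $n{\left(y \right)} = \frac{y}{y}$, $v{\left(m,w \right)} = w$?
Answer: $i \sqrt{281} \approx 16.763 i$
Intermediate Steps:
$n{\left(y \right)} = 1$
$\sqrt{V{\left(n{\left(11 \right)},\left(-1\right) 172 \right)} + v{\left(199,-109 \right)}} = \sqrt{\left(-1\right) 172 - 109} = \sqrt{-172 - 109} = \sqrt{-281} = i \sqrt{281}$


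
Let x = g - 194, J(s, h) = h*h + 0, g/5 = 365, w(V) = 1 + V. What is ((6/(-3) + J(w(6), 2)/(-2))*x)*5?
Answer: -32620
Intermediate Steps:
g = 1825 (g = 5*365 = 1825)
J(s, h) = h² (J(s, h) = h² + 0 = h²)
x = 1631 (x = 1825 - 194 = 1631)
((6/(-3) + J(w(6), 2)/(-2))*x)*5 = ((6/(-3) + 2²/(-2))*1631)*5 = ((6*(-⅓) + 4*(-½))*1631)*5 = ((-2 - 2)*1631)*5 = -4*1631*5 = -6524*5 = -32620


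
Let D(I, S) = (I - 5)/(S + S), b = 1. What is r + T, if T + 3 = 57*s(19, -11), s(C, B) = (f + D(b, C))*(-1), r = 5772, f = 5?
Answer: 5490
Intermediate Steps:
D(I, S) = (-5 + I)/(2*S) (D(I, S) = (-5 + I)/((2*S)) = (-5 + I)*(1/(2*S)) = (-5 + I)/(2*S))
s(C, B) = -5 + 2/C (s(C, B) = (5 + (-5 + 1)/(2*C))*(-1) = (5 + (½)*(-4)/C)*(-1) = (5 - 2/C)*(-1) = -5 + 2/C)
T = -282 (T = -3 + 57*(-5 + 2/19) = -3 + 57*(-93/19) = -3 - 279 = -282)
r + T = 5772 - 282 = 5490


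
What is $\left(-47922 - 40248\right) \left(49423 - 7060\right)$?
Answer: $-3735145710$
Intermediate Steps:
$\left(-47922 - 40248\right) \left(49423 - 7060\right) = - 88170 \left(49423 - 7060\right) = \left(-88170\right) 42363 = -3735145710$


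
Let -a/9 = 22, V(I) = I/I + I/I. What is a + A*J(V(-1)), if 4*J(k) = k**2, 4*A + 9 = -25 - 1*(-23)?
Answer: -803/4 ≈ -200.75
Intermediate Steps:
V(I) = 2 (V(I) = 1 + 1 = 2)
a = -198 (a = -9*22 = -198)
A = -11/4 (A = -9/4 + (-25 - 1*(-23))/4 = -9/4 + (-25 + 23)/4 = -9/4 + (1/4)*(-2) = -9/4 - 1/2 = -11/4 ≈ -2.7500)
J(k) = k**2/4
a + A*J(V(-1)) = -198 - 11*2**2/16 = -198 - 11*4/16 = -198 - 11/4*1 = -198 - 11/4 = -803/4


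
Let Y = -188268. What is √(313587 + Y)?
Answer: √125319 ≈ 354.00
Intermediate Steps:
√(313587 + Y) = √(313587 - 188268) = √125319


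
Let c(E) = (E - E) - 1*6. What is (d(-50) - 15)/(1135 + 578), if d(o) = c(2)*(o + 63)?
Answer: -31/571 ≈ -0.054291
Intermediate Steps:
c(E) = -6 (c(E) = 0 - 6 = -6)
d(o) = -378 - 6*o (d(o) = -6*(o + 63) = -6*(63 + o) = -378 - 6*o)
(d(-50) - 15)/(1135 + 578) = ((-378 - 6*(-50)) - 15)/(1135 + 578) = ((-378 + 300) - 15)/1713 = (-78 - 15)*(1/1713) = -93*1/1713 = -31/571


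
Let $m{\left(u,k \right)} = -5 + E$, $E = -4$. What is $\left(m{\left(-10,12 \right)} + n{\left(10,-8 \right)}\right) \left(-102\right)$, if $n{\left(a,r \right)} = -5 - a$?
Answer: $2448$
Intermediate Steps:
$m{\left(u,k \right)} = -9$ ($m{\left(u,k \right)} = -5 - 4 = -9$)
$\left(m{\left(-10,12 \right)} + n{\left(10,-8 \right)}\right) \left(-102\right) = \left(-9 - 15\right) \left(-102\right) = \left(-24\right) \left(-102\right) = 2448$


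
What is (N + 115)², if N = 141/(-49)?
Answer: 30184036/2401 ≈ 12571.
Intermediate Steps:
N = -141/49 (N = 141*(-1/49) = -141/49 ≈ -2.8776)
(N + 115)² = (-141/49 + 115)² = (5494/49)² = 30184036/2401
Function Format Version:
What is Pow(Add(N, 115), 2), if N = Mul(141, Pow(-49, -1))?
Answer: Rational(30184036, 2401) ≈ 12571.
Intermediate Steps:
N = Rational(-141, 49) (N = Mul(141, Rational(-1, 49)) = Rational(-141, 49) ≈ -2.8776)
Pow(Add(N, 115), 2) = Pow(Add(Rational(-141, 49), 115), 2) = Pow(Rational(5494, 49), 2) = Rational(30184036, 2401)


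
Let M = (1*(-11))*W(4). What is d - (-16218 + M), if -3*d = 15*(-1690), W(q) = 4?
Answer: 24712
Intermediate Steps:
M = -44 (M = (1*(-11))*4 = -11*4 = -44)
d = 8450 (d = -5*(-1690) = -1/3*(-25350) = 8450)
d - (-16218 + M) = 8450 - (-16218 - 44) = 8450 - 1*(-16262) = 8450 + 16262 = 24712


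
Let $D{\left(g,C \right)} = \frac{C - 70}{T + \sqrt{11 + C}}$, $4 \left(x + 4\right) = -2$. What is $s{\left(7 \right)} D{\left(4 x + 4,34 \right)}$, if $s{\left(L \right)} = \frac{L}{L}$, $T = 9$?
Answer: $-9 + 3 \sqrt{5} \approx -2.2918$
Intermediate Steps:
$x = - \frac{9}{2}$ ($x = -4 + \frac{1}{4} \left(-2\right) = -4 - \frac{1}{2} = - \frac{9}{2} \approx -4.5$)
$s{\left(L \right)} = 1$
$D{\left(g,C \right)} = \frac{-70 + C}{9 + \sqrt{11 + C}}$ ($D{\left(g,C \right)} = \frac{C - 70}{9 + \sqrt{11 + C}} = \frac{-70 + C}{9 + \sqrt{11 + C}}$)
$s{\left(7 \right)} D{\left(4 x + 4,34 \right)} = 1 \frac{-70 + 34}{9 + \sqrt{11 + 34}} = 1 \frac{1}{9 + \sqrt{45}} \left(-36\right) = 1 \frac{1}{9 + 3 \sqrt{5}} \left(-36\right) = 1 \left(- \frac{36}{9 + 3 \sqrt{5}}\right) = - \frac{36}{9 + 3 \sqrt{5}}$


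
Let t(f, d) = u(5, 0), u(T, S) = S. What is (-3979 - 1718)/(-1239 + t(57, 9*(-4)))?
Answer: 1899/413 ≈ 4.5981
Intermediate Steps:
t(f, d) = 0
(-3979 - 1718)/(-1239 + t(57, 9*(-4))) = (-3979 - 1718)/(-1239 + 0) = -5697/(-1239) = -5697*(-1/1239) = 1899/413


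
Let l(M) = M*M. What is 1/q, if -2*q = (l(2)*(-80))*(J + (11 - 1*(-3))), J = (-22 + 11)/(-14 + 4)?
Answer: 1/2416 ≈ 0.00041391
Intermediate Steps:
J = 11/10 (J = -11/(-10) = -11*(-⅒) = 11/10 ≈ 1.1000)
l(M) = M²
q = 2416 (q = -2²*(-80)*(11/10 + (11 - 1*(-3)))/2 = -4*(-80)*(11/10 + (11 + 3))/2 = -(-160)*(11/10 + 14) = -(-160)*151/10 = -½*(-4832) = 2416)
1/q = 1/2416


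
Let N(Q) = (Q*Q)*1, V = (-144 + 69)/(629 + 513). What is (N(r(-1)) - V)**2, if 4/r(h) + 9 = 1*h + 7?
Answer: 358988809/105637284 ≈ 3.3983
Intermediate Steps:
r(h) = 4/(-2 + h) (r(h) = 4/(-9 + (1*h + 7)) = 4/(-9 + (h + 7)) = 4/(-9 + (7 + h)) = 4/(-2 + h))
V = -75/1142 ≈ -0.065674
N(Q) = Q**2 (N(Q) = Q**2*1 = Q**2)
(N(r(-1)) - V)**2 = ((4/(-2 - 1))**2 - 1*(-75/1142))**2 = ((4/(-3))**2 + 75/1142)**2 = ((4*(-1/3))**2 + 75/1142)**2 = ((-4/3)**2 + 75/1142)**2 = (16/9 + 75/1142)**2 = (18947/10278)**2 = 358988809/105637284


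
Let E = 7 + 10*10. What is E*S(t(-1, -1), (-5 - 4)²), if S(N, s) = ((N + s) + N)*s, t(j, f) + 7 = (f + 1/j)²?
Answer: 650025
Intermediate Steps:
E = 107 (E = 7 + 100 = 107)
t(j, f) = -7 + (f + 1/j)²
S(N, s) = s*(s + 2*N) (S(N, s) = (s + 2*N)*s = s*(s + 2*N))
E*S(t(-1, -1), (-5 - 4)²) = 107*((-5 - 4)²*((-5 - 4)² + 2*(-7 + (1 - 1*(-1))²/(-1)²))) = 107*((-9)²*((-9)² + 2*(-7 + 1*(1 + 1)²))) = 107*(81*(81 + 2*(-7 + 1*2²))) = 107*(81*(81 + 2*(-7 + 1*4))) = 107*(81*(81 + 2*(-7 + 4))) = 107*(81*(81 + 2*(-3))) = 107*(81*(81 - 6)) = 107*(81*75) = 107*6075 = 650025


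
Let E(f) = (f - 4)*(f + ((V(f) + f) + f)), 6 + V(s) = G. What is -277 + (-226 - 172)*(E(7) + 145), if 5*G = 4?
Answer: -384261/5 ≈ -76852.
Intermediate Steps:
G = ⅘ (G = (⅕)*4 = ⅘ ≈ 0.80000)
V(s) = -26/5 (V(s) = -6 + ⅘ = -26/5)
E(f) = (-4 + f)*(-26/5 + 3*f) (E(f) = (f - 4)*(f + ((-26/5 + f) + f)) = (-4 + f)*(f + (-26/5 + 2*f)) = (-4 + f)*(-26/5 + 3*f))
-277 + (-226 - 172)*(E(7) + 145) = -277 + (-226 - 172)*((104/5 + 3*7² - 86/5*7) + 145) = -277 - 398*((104/5 + 3*49 - 602/5) + 145) = -277 - 398*((104/5 + 147 - 602/5) + 145) = -277 - 398*(237/5 + 145) = -277 - 398*962/5 = -277 - 382876/5 = -384261/5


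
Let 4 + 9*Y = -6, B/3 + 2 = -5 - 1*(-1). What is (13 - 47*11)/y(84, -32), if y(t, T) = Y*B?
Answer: -126/5 ≈ -25.200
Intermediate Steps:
B = -18 (B = -6 + 3*(-5 - 1*(-1)) = -6 + 3*(-5 + 1) = -6 + 3*(-4) = -6 - 12 = -18)
Y = -10/9 (Y = -4/9 + (⅑)*(-6) = -4/9 - ⅔ = -10/9 ≈ -1.1111)
y(t, T) = 20 (y(t, T) = -10/9*(-18) = 20)
(13 - 47*11)/y(84, -32) = (13 - 47*11)/20 = (13 - 517)*(1/20) = -504*1/20 = -126/5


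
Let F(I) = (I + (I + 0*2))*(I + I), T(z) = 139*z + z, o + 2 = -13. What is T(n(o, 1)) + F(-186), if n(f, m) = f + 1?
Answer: 136424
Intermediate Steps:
o = -15 (o = -2 - 13 = -15)
n(f, m) = 1 + f
T(z) = 140*z
F(I) = 4*I² (F(I) = (I + (I + 0))*(2*I) = (I + I)*(2*I) = (2*I)*(2*I) = 4*I²)
T(n(o, 1)) + F(-186) = 140*(1 - 15) + 4*(-186)² = 140*(-14) + 4*34596 = -1960 + 138384 = 136424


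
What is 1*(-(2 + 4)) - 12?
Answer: -18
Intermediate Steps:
1*(-(2 + 4)) - 12 = 1*(-1*6) - 12 = 1*(-6) - 12 = -6 - 12 = -18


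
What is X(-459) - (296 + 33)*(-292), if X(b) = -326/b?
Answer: 44095538/459 ≈ 96069.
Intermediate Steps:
X(-459) - (296 + 33)*(-292) = -326/(-459) - (296 + 33)*(-292) = -326*(-1/459) - 329*(-292) = 326/459 - 1*(-96068) = 326/459 + 96068 = 44095538/459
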